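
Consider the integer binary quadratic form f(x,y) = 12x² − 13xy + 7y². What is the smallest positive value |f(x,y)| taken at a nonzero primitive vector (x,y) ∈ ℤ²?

translate: b→11 (≡-13 mod 24), so (12,-13,7)→(12,11,6)
flip: (12,11,6)→(6,-11,12)
translate: b→1 (≡-11 mod 12), so (6,-11,12)→(6,1,7)
reduced (well bottom): (6,1,7) with a≤c, −a<b≤a
well minimum = a = 6

6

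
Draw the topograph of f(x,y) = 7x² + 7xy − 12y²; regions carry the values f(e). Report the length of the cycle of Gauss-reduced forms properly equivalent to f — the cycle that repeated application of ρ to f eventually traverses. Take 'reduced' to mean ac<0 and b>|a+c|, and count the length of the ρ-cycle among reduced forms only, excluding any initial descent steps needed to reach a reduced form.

D = 385, ⌊√D⌋ = 19
river: ρ → (-12,17,2)
river: ρ → (2,19,-3)
river: ρ → (-3,17,8)
river: ρ → (8,15,-5)
river: ρ → (-5,15,8)
river: ρ → (8,17,-3)
river: ρ → (-3,19,2)
river: ρ → (2,17,-12)
river: ρ → (-12,7,7)
river: ρ → (7,7,-12)
ρ-cycle length = 10 (tail of 0 descent steps not counted)

10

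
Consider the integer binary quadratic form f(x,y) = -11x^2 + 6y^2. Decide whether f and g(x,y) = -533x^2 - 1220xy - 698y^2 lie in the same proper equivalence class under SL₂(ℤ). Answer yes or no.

D₁ = 264, D₂ = 264
river cycle of f (length 6): (6, 12, -5), (-5, 8, 10), (10, 12, -3), (-3, 12, 10), (10, 8, -5), (-5, 12, 6)
river cycle of g (length 6): (6, 12, -5), (-5, 8, 10), (10, 12, -3), (-3, 12, 10), (10, 8, -5), (-5, 12, 6)
cycles coincide ⇒ equivalent

yes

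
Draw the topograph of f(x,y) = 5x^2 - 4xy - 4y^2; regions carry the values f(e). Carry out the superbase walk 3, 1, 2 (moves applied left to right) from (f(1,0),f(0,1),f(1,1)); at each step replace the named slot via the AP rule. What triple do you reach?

start (5,-4,-3) = (f(1,0),f(0,1),f(1,1))
replace slot 3: 2·(5+(-4)) − (-3) = 5 → (5,-4,5)
replace slot 1: 2·((-4)+5) − 5 = -3 → (-3,-4,5)
replace slot 2: 2·((-3)+5) − (-4) = 8 → (-3,8,5)

-3,8,5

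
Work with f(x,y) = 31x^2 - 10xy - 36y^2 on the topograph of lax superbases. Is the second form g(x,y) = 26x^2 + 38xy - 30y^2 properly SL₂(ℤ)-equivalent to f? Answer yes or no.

D₁ = 4564, D₂ = 4564
river cycle of f (length 58): (-36, 10, 31), (31, 52, -15), (-15, 38, 52), (52, 66, -1), (-1, 66, 52), (52, 38, -15), (-15, 52, 31), (31, 10, -36), (-36, 62, 5), (5, 58, -60), … (48 more)
river cycle of g (length 18): (-30, 22, 34), (34, 46, -18), (-18, 62, 10), (10, 58, -30), (-30, 62, 6), (6, 58, -50), (-50, 42, 14), (14, 42, -50), (-50, 58, 6), (6, 62, -30), … (8 more)
cycles differ ⇒ inequivalent

no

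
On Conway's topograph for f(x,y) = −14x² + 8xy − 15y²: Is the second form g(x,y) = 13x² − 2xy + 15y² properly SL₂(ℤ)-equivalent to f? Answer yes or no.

D₁ = -776, D₂ = -776
f is negative-definite; reduce −f:
−f: reduced (well bottom): (14,-8,15) with a≤c, −a<b≤a
flip sign back: reduced form of f is (-14,8,-15)
g: reduced (well bottom): (13,-2,15) with a≤c, −a<b≤a
reduced forms (-14, 8, -15) vs (13, -2, 15) ⇒ inequivalent

no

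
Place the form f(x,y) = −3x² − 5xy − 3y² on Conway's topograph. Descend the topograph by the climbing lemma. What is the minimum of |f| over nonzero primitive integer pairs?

translate: b→-1 (≡5 mod 6), so (3,5,3)→(3,-1,1)
flip: (3,-1,1)→(1,1,3)
reduced (well bottom): (1,1,3) with a≤c, −a<b≤a
well minimum |f| = |-1| = 1 (negative-definite)

1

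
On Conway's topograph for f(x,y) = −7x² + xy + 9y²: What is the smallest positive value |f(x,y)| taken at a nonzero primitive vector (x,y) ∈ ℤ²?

descent: ρ → (9,-1,-7)
descent: ρ → (-7,15,1)  [lands on river]
river: ρ → (1,15,-7)
river: ρ → (-7,13,3)
river: ρ → (3,11,-11)
river: ρ → (-11,11,3)
river: ρ → (3,13,-7)
closes: descent 2, river 6
min |a| on river = 1

1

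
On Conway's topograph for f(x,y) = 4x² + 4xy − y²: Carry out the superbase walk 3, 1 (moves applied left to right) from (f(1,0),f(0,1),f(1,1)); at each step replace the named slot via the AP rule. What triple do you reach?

start (4,-1,7) = (f(1,0),f(0,1),f(1,1))
replace slot 3: 2·(4+(-1)) − 7 = -1 → (4,-1,-1)
replace slot 1: 2·((-1)+(-1)) − 4 = -8 → (-8,-1,-1)

-8,-1,-1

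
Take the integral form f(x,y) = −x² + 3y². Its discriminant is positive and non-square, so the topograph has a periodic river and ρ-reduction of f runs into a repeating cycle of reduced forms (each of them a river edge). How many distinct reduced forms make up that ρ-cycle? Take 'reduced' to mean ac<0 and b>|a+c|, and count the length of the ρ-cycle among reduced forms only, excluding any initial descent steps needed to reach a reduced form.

D = 12, ⌊√D⌋ = 3
descent: ρ → (3,0,-1)
descent: ρ → (-1,2,2)  [lands on river]
river: ρ → (2,2,-1)
ρ-cycle length = 2 (tail of 2 descent steps not counted)

2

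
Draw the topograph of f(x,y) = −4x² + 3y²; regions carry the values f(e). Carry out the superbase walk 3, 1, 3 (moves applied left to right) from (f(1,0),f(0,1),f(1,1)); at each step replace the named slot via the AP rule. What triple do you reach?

start (-4,3,-1) = (f(1,0),f(0,1),f(1,1))
replace slot 3: 2·((-4)+3) − (-1) = -1 → (-4,3,-1)
replace slot 1: 2·(3+(-1)) − (-4) = 8 → (8,3,-1)
replace slot 3: 2·(8+3) − (-1) = 23 → (8,3,23)

8,3,23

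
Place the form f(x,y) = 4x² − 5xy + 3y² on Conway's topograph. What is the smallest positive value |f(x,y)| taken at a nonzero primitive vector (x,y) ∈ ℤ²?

translate: b→3 (≡-5 mod 8), so (4,-5,3)→(4,3,2)
flip: (4,3,2)→(2,-3,4)
translate: b→1 (≡-3 mod 4), so (2,-3,4)→(2,1,3)
reduced (well bottom): (2,1,3) with a≤c, −a<b≤a
well minimum = a = 2

2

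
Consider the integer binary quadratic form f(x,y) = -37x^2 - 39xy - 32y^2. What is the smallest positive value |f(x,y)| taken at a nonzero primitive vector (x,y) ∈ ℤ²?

translate: b→-35 (≡39 mod 74), so (37,39,32)→(37,-35,30)
flip: (37,-35,30)→(30,35,37)
translate: b→-25 (≡35 mod 60), so (30,35,37)→(30,-25,32)
reduced (well bottom): (30,-25,32) with a≤c, −a<b≤a
well minimum |f| = |-30| = 30 (negative-definite)

30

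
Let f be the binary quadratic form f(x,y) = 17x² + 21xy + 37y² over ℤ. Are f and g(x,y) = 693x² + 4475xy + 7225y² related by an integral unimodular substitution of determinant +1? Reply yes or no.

D₁ = -2075, D₂ = -2075
f: translate: b→-13 (≡21 mod 34), so (17,21,37)→(17,-13,33)
f: reduced (well bottom): (17,-13,33) with a≤c, −a<b≤a
g: translate: b→317 (≡4475 mod 1386), so (693,4475,7225)→(693,317,37)
g: flip: (693,317,37)→(37,-317,693)
g: translate: b→-21 (≡-317 mod 74), so (37,-317,693)→(37,-21,17)
g: flip: (37,-21,17)→(17,21,37)
g: translate: b→-13 (≡21 mod 34), so (17,21,37)→(17,-13,33)
g: reduced (well bottom): (17,-13,33) with a≤c, −a<b≤a
reduced forms (17, -13, 33) vs (17, -13, 33) ⇒ equivalent

yes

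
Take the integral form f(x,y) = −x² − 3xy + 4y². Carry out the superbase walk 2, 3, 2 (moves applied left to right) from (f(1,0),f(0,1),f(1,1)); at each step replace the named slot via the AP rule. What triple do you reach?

start (-1,4,0) = (f(1,0),f(0,1),f(1,1))
replace slot 2: 2·((-1)+0) − 4 = -6 → (-1,-6,0)
replace slot 3: 2·((-1)+(-6)) − 0 = -14 → (-1,-6,-14)
replace slot 2: 2·((-1)+(-14)) − (-6) = -24 → (-1,-24,-14)

-1,-24,-14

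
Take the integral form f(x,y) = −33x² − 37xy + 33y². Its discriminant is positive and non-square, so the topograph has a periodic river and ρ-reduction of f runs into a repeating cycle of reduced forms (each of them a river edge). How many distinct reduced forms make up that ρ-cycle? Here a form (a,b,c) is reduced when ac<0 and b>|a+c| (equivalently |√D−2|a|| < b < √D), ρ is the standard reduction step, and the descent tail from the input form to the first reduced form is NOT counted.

D = 5725, ⌊√D⌋ = 75
descent: ρ → (33,37,-33)  [lands on river]
river: ρ → (-33,29,37)
river: ρ → (37,45,-25)
river: ρ → (-25,55,27)
river: ρ → (27,53,-27)
river: ρ → (-27,55,25)
river: ρ → (25,45,-37)
river: ρ → (-37,29,33)
ρ-cycle length = 8 (tail of 1 descent step not counted)

8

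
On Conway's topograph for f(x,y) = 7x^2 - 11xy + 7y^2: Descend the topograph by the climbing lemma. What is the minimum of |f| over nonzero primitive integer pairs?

translate: b→3 (≡-11 mod 14), so (7,-11,7)→(7,3,3)
flip: (7,3,3)→(3,-3,7)
translate: b→3 (≡-3 mod 6), so (3,-3,7)→(3,3,7)
reduced (well bottom): (3,3,7) with a≤c, −a<b≤a
well minimum = a = 3

3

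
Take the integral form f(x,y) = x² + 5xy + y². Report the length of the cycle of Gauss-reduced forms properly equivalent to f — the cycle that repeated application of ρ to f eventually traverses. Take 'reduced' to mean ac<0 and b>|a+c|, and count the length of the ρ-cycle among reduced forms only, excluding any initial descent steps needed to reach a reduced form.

D = 21, ⌊√D⌋ = 4
descent: ρ → (1,3,-3)  [lands on river]
river: ρ → (-3,3,1)
ρ-cycle length = 2 (tail of 1 descent step not counted)

2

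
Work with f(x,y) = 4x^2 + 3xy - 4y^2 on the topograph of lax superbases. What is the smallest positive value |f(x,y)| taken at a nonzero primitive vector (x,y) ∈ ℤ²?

river: ρ → (-4,5,3)
river: ρ → (3,7,-2)
river: ρ → (-2,5,6)
river: ρ → (6,7,-1)
river: ρ → (-1,7,6)
river: ρ → (6,5,-2)
river: ρ → (-2,7,3)
river: ρ → (3,5,-4)
river: ρ → (-4,3,4)
river: ρ → (4,5,-3)
river: ρ → (-3,7,2)
river: ρ → (2,5,-6)
river: ρ → (-6,7,1)
river: ρ → (1,7,-6)
river: ρ → (-6,5,2)
river: ρ → (2,7,-3)
river: ρ → (-3,5,4)
river: ρ → (4,3,-4)
closes: descent 0, river 18
min |a| on river = 1

1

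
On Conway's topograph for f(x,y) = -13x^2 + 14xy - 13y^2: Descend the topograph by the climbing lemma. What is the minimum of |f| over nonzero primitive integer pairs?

translate: b→12 (≡-14 mod 26), so (13,-14,13)→(13,12,12)
flip: (13,12,12)→(12,-12,13)
translate: b→12 (≡-12 mod 24), so (12,-12,13)→(12,12,13)
reduced (well bottom): (12,12,13) with a≤c, −a<b≤a
well minimum |f| = |-12| = 12 (negative-definite)

12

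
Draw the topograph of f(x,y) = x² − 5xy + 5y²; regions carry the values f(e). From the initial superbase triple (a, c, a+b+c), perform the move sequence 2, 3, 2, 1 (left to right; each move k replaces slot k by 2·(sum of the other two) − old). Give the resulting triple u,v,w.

start (1,5,1) = (f(1,0),f(0,1),f(1,1))
replace slot 2: 2·(1+1) − 5 = -1 → (1,-1,1)
replace slot 3: 2·(1+(-1)) − 1 = -1 → (1,-1,-1)
replace slot 2: 2·(1+(-1)) − (-1) = 1 → (1,1,-1)
replace slot 1: 2·(1+(-1)) − 1 = -1 → (-1,1,-1)

-1,1,-1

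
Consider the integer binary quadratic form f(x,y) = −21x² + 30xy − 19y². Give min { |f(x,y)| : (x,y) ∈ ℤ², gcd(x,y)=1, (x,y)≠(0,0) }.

translate: b→12 (≡-30 mod 42), so (21,-30,19)→(21,12,10)
flip: (21,12,10)→(10,-12,21)
translate: b→8 (≡-12 mod 20), so (10,-12,21)→(10,8,19)
reduced (well bottom): (10,8,19) with a≤c, −a<b≤a
well minimum |f| = |-10| = 10 (negative-definite)

10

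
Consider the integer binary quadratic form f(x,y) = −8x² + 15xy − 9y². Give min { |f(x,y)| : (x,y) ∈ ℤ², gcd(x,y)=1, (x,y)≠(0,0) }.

translate: b→1 (≡-15 mod 16), so (8,-15,9)→(8,1,2)
flip: (8,1,2)→(2,-1,8)
reduced (well bottom): (2,-1,8) with a≤c, −a<b≤a
well minimum |f| = |-2| = 2 (negative-definite)

2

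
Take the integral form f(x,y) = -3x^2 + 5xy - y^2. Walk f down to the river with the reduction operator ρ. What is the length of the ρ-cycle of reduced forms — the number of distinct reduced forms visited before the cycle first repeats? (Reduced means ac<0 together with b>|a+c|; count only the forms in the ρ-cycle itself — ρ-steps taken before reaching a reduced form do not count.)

D = 13, ⌊√D⌋ = 3
descent: ρ → (-1,3,1)  [lands on river]
river: ρ → (1,3,-1)
ρ-cycle length = 2 (tail of 1 descent step not counted)

2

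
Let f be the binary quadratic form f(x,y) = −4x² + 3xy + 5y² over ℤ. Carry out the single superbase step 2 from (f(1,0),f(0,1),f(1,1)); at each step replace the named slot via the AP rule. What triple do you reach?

start (-4,5,4) = (f(1,0),f(0,1),f(1,1))
replace slot 2: 2·((-4)+4) − 5 = -5 → (-4,-5,4)

-4,-5,4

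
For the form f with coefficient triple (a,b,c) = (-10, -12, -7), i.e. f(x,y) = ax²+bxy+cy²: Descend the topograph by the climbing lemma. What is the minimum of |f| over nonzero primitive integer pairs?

translate: b→-8 (≡12 mod 20), so (10,12,7)→(10,-8,5)
flip: (10,-8,5)→(5,8,10)
translate: b→-2 (≡8 mod 10), so (5,8,10)→(5,-2,7)
reduced (well bottom): (5,-2,7) with a≤c, −a<b≤a
well minimum |f| = |-5| = 5 (negative-definite)

5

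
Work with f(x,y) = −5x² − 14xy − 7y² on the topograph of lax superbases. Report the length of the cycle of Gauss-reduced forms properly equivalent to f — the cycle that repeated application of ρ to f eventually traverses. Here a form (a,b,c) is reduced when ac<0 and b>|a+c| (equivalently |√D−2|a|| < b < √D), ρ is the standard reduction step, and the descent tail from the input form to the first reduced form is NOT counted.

D = 56, ⌊√D⌋ = 7
descent: ρ → (-7,0,2)
descent: ρ → (2,4,-5)  [lands on river]
river: ρ → (-5,6,1)
river: ρ → (1,6,-5)
river: ρ → (-5,4,2)
ρ-cycle length = 4 (tail of 2 descent steps not counted)

4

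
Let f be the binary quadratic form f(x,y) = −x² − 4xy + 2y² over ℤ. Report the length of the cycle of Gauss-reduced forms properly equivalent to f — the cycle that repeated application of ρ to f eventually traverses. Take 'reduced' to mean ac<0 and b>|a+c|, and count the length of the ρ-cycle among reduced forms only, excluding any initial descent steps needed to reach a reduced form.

D = 24, ⌊√D⌋ = 4
descent: ρ → (2,4,-1)  [lands on river]
river: ρ → (-1,4,2)
ρ-cycle length = 2 (tail of 1 descent step not counted)

2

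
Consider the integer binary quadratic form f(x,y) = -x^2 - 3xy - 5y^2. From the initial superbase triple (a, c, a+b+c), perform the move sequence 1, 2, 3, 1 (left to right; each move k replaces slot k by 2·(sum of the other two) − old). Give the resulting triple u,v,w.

start (-1,-5,-9) = (f(1,0),f(0,1),f(1,1))
replace slot 1: 2·((-5)+(-9)) − (-1) = -27 → (-27,-5,-9)
replace slot 2: 2·((-27)+(-9)) − (-5) = -67 → (-27,-67,-9)
replace slot 3: 2·((-27)+(-67)) − (-9) = -179 → (-27,-67,-179)
replace slot 1: 2·((-67)+(-179)) − (-27) = -465 → (-465,-67,-179)

-465,-67,-179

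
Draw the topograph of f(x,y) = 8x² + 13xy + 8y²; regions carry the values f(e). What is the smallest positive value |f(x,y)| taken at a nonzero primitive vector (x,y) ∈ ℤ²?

translate: b→-3 (≡13 mod 16), so (8,13,8)→(8,-3,3)
flip: (8,-3,3)→(3,3,8)
reduced (well bottom): (3,3,8) with a≤c, −a<b≤a
well minimum = a = 3

3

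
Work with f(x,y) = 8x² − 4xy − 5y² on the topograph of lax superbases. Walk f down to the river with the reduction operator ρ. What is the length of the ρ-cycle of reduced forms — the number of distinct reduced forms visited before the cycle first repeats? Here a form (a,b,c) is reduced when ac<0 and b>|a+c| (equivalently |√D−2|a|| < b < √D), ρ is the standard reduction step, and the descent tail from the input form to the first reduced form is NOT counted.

D = 176, ⌊√D⌋ = 13
descent: ρ → (-5,4,8)  [lands on river]
river: ρ → (8,12,-1)
river: ρ → (-1,12,8)
river: ρ → (8,4,-5)
river: ρ → (-5,6,7)
river: ρ → (7,8,-4)
river: ρ → (-4,8,7)
river: ρ → (7,6,-5)
ρ-cycle length = 8 (tail of 1 descent step not counted)

8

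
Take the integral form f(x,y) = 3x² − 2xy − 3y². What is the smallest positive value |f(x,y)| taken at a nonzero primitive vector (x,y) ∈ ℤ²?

descent: ρ → (-3,2,3)  [lands on river]
river: ρ → (3,4,-2)
river: ρ → (-2,4,3)
river: ρ → (3,2,-3)
river: ρ → (-3,4,2)
river: ρ → (2,4,-3)
closes: descent 1, river 6
min |a| on river = 2

2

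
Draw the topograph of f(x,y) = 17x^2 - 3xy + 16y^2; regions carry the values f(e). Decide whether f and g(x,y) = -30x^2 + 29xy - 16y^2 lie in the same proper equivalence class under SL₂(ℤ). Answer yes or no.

D₁ = -1079, D₂ = -1079
f: flip: (17,-3,16)→(16,3,17)
f: reduced (well bottom): (16,3,17) with a≤c, −a<b≤a
g is negative-definite; reduce −g:
−g: flip: (30,-29,16)→(16,29,30)
−g: translate: b→-3 (≡29 mod 32), so (16,29,30)→(16,-3,17)
−g: reduced (well bottom): (16,-3,17) with a≤c, −a<b≤a
flip sign back: reduced form of g is (-16,3,-17)
reduced forms (16, 3, 17) vs (-16, 3, -17) ⇒ inequivalent

no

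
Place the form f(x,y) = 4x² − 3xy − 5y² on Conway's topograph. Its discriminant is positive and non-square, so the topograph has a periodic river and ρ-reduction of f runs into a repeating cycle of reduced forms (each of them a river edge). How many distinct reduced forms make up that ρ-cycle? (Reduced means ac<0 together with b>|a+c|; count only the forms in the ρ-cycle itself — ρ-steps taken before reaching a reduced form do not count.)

D = 89, ⌊√D⌋ = 9
descent: ρ → (-5,3,4)  [lands on river]
river: ρ → (4,5,-4)
river: ρ → (-4,3,5)
river: ρ → (5,7,-2)
river: ρ → (-2,9,1)
river: ρ → (1,9,-2)
river: ρ → (-2,7,5)
river: ρ → (5,3,-4)
river: ρ → (-4,5,4)
river: ρ → (4,3,-5)
river: ρ → (-5,7,2)
river: ρ → (2,9,-1)
river: ρ → (-1,9,2)
river: ρ → (2,7,-5)
ρ-cycle length = 14 (tail of 1 descent step not counted)

14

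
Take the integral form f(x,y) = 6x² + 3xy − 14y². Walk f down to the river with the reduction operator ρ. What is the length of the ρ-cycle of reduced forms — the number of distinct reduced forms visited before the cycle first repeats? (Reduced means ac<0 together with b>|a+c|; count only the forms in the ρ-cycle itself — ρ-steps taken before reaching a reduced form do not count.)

D = 345, ⌊√D⌋ = 18
descent: ρ → (-14,-3,6)
descent: ρ → (6,15,-5)  [lands on river]
river: ρ → (-5,15,6)
river: ρ → (6,9,-11)
river: ρ → (-11,13,4)
river: ρ → (4,11,-14)
river: ρ → (-14,17,1)
river: ρ → (1,17,-14)
river: ρ → (-14,11,4)
river: ρ → (4,13,-11)
river: ρ → (-11,9,6)
ρ-cycle length = 10 (tail of 2 descent steps not counted)

10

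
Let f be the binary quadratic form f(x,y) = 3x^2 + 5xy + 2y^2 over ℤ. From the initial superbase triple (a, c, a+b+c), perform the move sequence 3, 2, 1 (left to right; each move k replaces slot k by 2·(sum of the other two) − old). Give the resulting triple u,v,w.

start (3,2,10) = (f(1,0),f(0,1),f(1,1))
replace slot 3: 2·(3+2) − 10 = 0 → (3,2,0)
replace slot 2: 2·(3+0) − 2 = 4 → (3,4,0)
replace slot 1: 2·(4+0) − 3 = 5 → (5,4,0)

5,4,0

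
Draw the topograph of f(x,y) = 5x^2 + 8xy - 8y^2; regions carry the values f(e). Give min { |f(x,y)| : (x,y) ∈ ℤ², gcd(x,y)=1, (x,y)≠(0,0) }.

river: ρ → (-8,8,5)
river: ρ → (5,12,-4)
river: ρ → (-4,12,5)
river: ρ → (5,8,-8)
closes: descent 0, river 4
min |a| on river = 4

4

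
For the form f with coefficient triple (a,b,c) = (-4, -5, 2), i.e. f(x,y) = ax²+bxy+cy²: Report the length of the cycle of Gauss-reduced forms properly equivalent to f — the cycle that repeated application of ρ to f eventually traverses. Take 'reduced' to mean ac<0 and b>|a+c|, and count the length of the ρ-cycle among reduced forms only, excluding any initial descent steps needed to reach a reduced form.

D = 57, ⌊√D⌋ = 7
descent: ρ → (2,5,-4)  [lands on river]
river: ρ → (-4,3,3)
river: ρ → (3,3,-4)
river: ρ → (-4,5,2)
river: ρ → (2,7,-1)
river: ρ → (-1,7,2)
ρ-cycle length = 6 (tail of 1 descent step not counted)

6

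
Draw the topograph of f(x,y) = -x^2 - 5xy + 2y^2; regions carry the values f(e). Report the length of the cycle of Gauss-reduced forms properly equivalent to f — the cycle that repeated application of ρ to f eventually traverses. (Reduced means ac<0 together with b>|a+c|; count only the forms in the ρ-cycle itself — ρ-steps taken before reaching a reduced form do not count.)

D = 33, ⌊√D⌋ = 5
descent: ρ → (2,5,-1)  [lands on river]
river: ρ → (-1,5,2)
river: ρ → (2,3,-3)
river: ρ → (-3,3,2)
ρ-cycle length = 4 (tail of 1 descent step not counted)

4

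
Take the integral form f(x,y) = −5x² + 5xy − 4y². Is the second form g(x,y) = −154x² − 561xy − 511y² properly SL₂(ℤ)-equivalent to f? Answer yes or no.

D₁ = -55, D₂ = -55
f is negative-definite; reduce −f:
−f: translate: b→5 (≡-5 mod 10), so (5,-5,4)→(5,5,4)
−f: flip: (5,5,4)→(4,-5,5)
−f: translate: b→3 (≡-5 mod 8), so (4,-5,5)→(4,3,4)
−f: reduced (well bottom): (4,3,4) with a≤c, −a<b≤a
flip sign back: reduced form of f is (-4,-3,-4)
g is negative-definite; reduce −g:
−g: translate: b→-55 (≡561 mod 308), so (154,561,511)→(154,-55,5)
−g: flip: (154,-55,5)→(5,55,154)
−g: translate: b→5 (≡55 mod 10), so (5,55,154)→(5,5,4)
−g: flip: (5,5,4)→(4,-5,5)
−g: translate: b→3 (≡-5 mod 8), so (4,-5,5)→(4,3,4)
−g: reduced (well bottom): (4,3,4) with a≤c, −a<b≤a
flip sign back: reduced form of g is (-4,-3,-4)
reduced forms (-4, -3, -4) vs (-4, -3, -4) ⇒ equivalent

yes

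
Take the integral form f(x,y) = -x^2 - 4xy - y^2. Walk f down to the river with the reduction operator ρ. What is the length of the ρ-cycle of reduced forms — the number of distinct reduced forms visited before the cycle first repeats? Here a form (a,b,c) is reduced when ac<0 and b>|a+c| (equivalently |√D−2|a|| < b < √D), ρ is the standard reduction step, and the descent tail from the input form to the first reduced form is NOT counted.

D = 12, ⌊√D⌋ = 3
descent: ρ → (-1,2,2)  [lands on river]
river: ρ → (2,2,-1)
ρ-cycle length = 2 (tail of 1 descent step not counted)

2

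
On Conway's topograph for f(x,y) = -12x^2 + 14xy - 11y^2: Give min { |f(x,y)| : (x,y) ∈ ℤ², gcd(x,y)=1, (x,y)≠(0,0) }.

translate: b→10 (≡-14 mod 24), so (12,-14,11)→(12,10,9)
flip: (12,10,9)→(9,-10,12)
translate: b→8 (≡-10 mod 18), so (9,-10,12)→(9,8,11)
reduced (well bottom): (9,8,11) with a≤c, −a<b≤a
well minimum |f| = |-9| = 9 (negative-definite)

9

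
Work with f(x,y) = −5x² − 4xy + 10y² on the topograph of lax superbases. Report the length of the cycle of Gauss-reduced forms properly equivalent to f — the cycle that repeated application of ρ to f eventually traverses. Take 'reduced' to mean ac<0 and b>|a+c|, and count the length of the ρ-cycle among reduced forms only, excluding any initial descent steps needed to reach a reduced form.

D = 216, ⌊√D⌋ = 14
descent: ρ → (10,4,-5)
descent: ρ → (-5,6,9)  [lands on river]
river: ρ → (9,12,-2)
river: ρ → (-2,12,9)
river: ρ → (9,6,-5)
river: ρ → (-5,14,1)
river: ρ → (1,14,-5)
ρ-cycle length = 6 (tail of 2 descent steps not counted)

6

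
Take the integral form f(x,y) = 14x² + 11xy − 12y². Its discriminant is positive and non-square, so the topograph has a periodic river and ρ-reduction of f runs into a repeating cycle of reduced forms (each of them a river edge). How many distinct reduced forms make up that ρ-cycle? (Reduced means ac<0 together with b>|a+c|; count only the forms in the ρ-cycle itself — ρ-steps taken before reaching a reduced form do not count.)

D = 793, ⌊√D⌋ = 28
river: ρ → (-12,13,13)
river: ρ → (13,13,-12)
river: ρ → (-12,11,14)
river: ρ → (14,17,-9)
river: ρ → (-9,19,12)
river: ρ → (12,5,-16)
river: ρ → (-16,27,1)
river: ρ → (1,27,-16)
river: ρ → (-16,5,12)
river: ρ → (12,19,-9)
river: ρ → (-9,17,14)
river: ρ → (14,11,-12)
ρ-cycle length = 12 (tail of 0 descent steps not counted)

12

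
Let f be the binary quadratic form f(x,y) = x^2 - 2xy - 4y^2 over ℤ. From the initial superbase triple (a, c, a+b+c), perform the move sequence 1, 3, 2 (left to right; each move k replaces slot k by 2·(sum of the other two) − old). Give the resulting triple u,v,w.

start (1,-4,-5) = (f(1,0),f(0,1),f(1,1))
replace slot 1: 2·((-4)+(-5)) − 1 = -19 → (-19,-4,-5)
replace slot 3: 2·((-19)+(-4)) − (-5) = -41 → (-19,-4,-41)
replace slot 2: 2·((-19)+(-41)) − (-4) = -116 → (-19,-116,-41)

-19,-116,-41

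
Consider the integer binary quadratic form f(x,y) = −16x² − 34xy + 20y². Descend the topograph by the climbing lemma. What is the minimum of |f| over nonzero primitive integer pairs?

descent: ρ → (20,34,-16)  [lands on river]
river: ρ → (-16,30,24)
river: ρ → (24,18,-22)
river: ρ → (-22,26,20)
river: ρ → (20,14,-28)
river: ρ → (-28,42,6)
river: ρ → (6,42,-28)
river: ρ → (-28,14,20)
river: ρ → (20,26,-22)
river: ρ → (-22,18,24)
river: ρ → (24,30,-16)
river: ρ → (-16,34,20)
river: ρ → (20,46,-4)
river: ρ → (-4,42,42)
river: ρ → (42,42,-4)
river: ρ → (-4,46,20)
closes: descent 1, river 16
min |a| on river = 4

4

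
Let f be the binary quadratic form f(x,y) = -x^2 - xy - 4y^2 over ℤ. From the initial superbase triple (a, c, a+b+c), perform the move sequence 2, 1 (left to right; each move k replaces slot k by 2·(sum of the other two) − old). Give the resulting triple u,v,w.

start (-1,-4,-6) = (f(1,0),f(0,1),f(1,1))
replace slot 2: 2·((-1)+(-6)) − (-4) = -10 → (-1,-10,-6)
replace slot 1: 2·((-10)+(-6)) − (-1) = -31 → (-31,-10,-6)

-31,-10,-6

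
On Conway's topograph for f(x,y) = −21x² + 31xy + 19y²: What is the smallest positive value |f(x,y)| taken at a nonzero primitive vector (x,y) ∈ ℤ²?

river: ρ → (19,45,-7)
river: ρ → (-7,39,37)
river: ρ → (37,35,-9)
river: ρ → (-9,37,33)
river: ρ → (33,29,-13)
river: ρ → (-13,49,3)
river: ρ → (3,47,-29)
river: ρ → (-29,11,21)
river: ρ → (21,31,-19)
river: ρ → (-19,45,7)
river: ρ → (7,39,-37)
river: ρ → (-37,35,9)
river: ρ → (9,37,-33)
river: ρ → (-33,29,13)
river: ρ → (13,49,-3)
river: ρ → (-3,47,29)
river: ρ → (29,11,-21)
river: ρ → (-21,31,19)
closes: descent 0, river 18
min |a| on river = 3

3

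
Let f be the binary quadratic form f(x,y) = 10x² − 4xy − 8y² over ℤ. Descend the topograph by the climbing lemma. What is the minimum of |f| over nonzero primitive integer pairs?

descent: ρ → (-8,4,10)  [lands on river]
river: ρ → (10,16,-2)
river: ρ → (-2,16,10)
river: ρ → (10,4,-8)
river: ρ → (-8,12,6)
river: ρ → (6,12,-8)
closes: descent 1, river 6
min |a| on river = 2

2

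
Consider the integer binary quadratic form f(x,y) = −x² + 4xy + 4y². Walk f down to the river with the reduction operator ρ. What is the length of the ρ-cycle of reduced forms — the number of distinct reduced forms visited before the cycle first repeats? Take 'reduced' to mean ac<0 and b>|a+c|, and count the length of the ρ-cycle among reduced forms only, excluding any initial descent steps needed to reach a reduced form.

D = 32, ⌊√D⌋ = 5
river: ρ → (4,4,-1)
river: ρ → (-1,4,4)
ρ-cycle length = 2 (tail of 0 descent steps not counted)

2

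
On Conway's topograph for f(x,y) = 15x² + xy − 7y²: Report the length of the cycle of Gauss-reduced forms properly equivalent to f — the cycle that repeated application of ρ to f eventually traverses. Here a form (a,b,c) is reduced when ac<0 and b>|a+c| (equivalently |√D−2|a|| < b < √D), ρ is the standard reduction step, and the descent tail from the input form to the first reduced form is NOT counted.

D = 421, ⌊√D⌋ = 20
descent: ρ → (-7,13,9)  [lands on river]
river: ρ → (9,5,-11)
river: ρ → (-11,17,3)
river: ρ → (3,19,-5)
river: ρ → (-5,11,15)
river: ρ → (15,19,-1)
river: ρ → (-1,19,15)
river: ρ → (15,11,-5)
river: ρ → (-5,19,3)
river: ρ → (3,17,-11)
river: ρ → (-11,5,9)
river: ρ → (9,13,-7)
river: ρ → (-7,15,7)
river: ρ → (7,13,-9)
river: ρ → (-9,5,11)
river: ρ → (11,17,-3)
river: ρ → (-3,19,5)
river: ρ → (5,11,-15)
river: ρ → (-15,19,1)
river: ρ → (1,19,-15)
river: ρ → (-15,11,5)
river: ρ → (5,19,-3)
river: ρ → (-3,17,11)
river: ρ → (11,5,-9)
river: ρ → (-9,13,7)
river: ρ → (7,15,-7)
ρ-cycle length = 26 (tail of 1 descent step not counted)

26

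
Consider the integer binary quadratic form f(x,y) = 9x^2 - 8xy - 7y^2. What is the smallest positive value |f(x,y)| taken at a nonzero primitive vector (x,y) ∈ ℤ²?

descent: ρ → (-7,8,9)  [lands on river]
river: ρ → (9,10,-6)
river: ρ → (-6,14,5)
river: ρ → (5,16,-3)
river: ρ → (-3,14,10)
river: ρ → (10,6,-7)
closes: descent 1, river 6
min |a| on river = 3

3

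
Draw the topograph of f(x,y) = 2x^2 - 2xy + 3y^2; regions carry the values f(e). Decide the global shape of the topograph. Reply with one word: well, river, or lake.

D = b²−4ac = (-2)² − 4·2·3 = -20
D < 0 ⇒ definite ⇒ every region one sign ⇒ single well

well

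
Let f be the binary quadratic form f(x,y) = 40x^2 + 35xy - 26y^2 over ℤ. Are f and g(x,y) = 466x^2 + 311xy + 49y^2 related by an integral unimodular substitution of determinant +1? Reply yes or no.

D₁ = 5385, D₂ = 5385
river cycle of f (length 40): (-26, 69, 6), (6, 63, -59), (-59, 55, 10), (10, 65, -29), (-29, 51, 24), (24, 45, -35), (-35, 25, 34), (34, 43, -26), (-26, 61, 16), (16, 67, -14), … (30 more)
river cycle of g (length 40): (-26, 69, 6), (6, 63, -59), (-59, 55, 10), (10, 65, -29), (-29, 51, 24), (24, 45, -35), (-35, 25, 34), (34, 43, -26), (-26, 61, 16), (16, 67, -14), … (30 more)
cycles coincide ⇒ equivalent

yes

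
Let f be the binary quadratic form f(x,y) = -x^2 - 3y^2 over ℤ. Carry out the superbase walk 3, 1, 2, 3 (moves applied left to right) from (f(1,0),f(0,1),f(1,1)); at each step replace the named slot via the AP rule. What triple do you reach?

start (-1,-3,-4) = (f(1,0),f(0,1),f(1,1))
replace slot 3: 2·((-1)+(-3)) − (-4) = -4 → (-1,-3,-4)
replace slot 1: 2·((-3)+(-4)) − (-1) = -13 → (-13,-3,-4)
replace slot 2: 2·((-13)+(-4)) − (-3) = -31 → (-13,-31,-4)
replace slot 3: 2·((-13)+(-31)) − (-4) = -84 → (-13,-31,-84)

-13,-31,-84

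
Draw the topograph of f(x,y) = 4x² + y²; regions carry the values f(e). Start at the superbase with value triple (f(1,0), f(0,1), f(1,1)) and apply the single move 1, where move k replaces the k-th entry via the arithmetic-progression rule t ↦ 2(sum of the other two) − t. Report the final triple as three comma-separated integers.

start (4,1,5) = (f(1,0),f(0,1),f(1,1))
replace slot 1: 2·(1+5) − 4 = 8 → (8,1,5)

8,1,5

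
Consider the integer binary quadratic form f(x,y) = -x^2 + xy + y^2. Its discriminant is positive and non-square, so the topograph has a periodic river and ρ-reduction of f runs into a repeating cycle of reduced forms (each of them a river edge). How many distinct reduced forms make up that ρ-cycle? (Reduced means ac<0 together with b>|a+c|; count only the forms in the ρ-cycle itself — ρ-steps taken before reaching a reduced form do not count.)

D = 5, ⌊√D⌋ = 2
river: ρ → (1,1,-1)
river: ρ → (-1,1,1)
ρ-cycle length = 2 (tail of 0 descent steps not counted)

2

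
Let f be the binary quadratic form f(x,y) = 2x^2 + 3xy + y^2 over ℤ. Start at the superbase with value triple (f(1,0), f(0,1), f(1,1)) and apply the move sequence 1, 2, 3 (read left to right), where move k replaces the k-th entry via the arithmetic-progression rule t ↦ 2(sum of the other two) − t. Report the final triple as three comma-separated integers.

start (2,1,6) = (f(1,0),f(0,1),f(1,1))
replace slot 1: 2·(1+6) − 2 = 12 → (12,1,6)
replace slot 2: 2·(12+6) − 1 = 35 → (12,35,6)
replace slot 3: 2·(12+35) − 6 = 88 → (12,35,88)

12,35,88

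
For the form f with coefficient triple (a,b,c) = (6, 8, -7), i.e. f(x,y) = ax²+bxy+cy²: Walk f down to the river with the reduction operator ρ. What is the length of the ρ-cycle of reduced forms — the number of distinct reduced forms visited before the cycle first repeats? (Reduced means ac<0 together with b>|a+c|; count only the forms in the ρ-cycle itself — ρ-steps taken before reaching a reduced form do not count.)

D = 232, ⌊√D⌋ = 15
river: ρ → (-7,6,7)
river: ρ → (7,8,-6)
river: ρ → (-6,4,9)
river: ρ → (9,14,-1)
river: ρ → (-1,14,9)
river: ρ → (9,4,-6)
river: ρ → (-6,8,7)
river: ρ → (7,6,-7)
river: ρ → (-7,8,6)
river: ρ → (6,4,-9)
river: ρ → (-9,14,1)
river: ρ → (1,14,-9)
river: ρ → (-9,4,6)
river: ρ → (6,8,-7)
ρ-cycle length = 14 (tail of 0 descent steps not counted)

14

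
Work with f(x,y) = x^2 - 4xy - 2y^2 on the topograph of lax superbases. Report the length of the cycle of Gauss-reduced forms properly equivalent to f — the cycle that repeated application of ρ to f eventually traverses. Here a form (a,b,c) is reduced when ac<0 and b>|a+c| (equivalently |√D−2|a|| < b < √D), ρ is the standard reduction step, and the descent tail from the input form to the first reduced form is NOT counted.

D = 24, ⌊√D⌋ = 4
descent: ρ → (-2,4,1)  [lands on river]
river: ρ → (1,4,-2)
ρ-cycle length = 2 (tail of 1 descent step not counted)

2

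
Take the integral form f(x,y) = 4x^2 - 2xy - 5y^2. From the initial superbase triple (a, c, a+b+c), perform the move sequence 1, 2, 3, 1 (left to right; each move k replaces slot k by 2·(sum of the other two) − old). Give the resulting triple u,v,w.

start (4,-5,-3) = (f(1,0),f(0,1),f(1,1))
replace slot 1: 2·((-5)+(-3)) − 4 = -20 → (-20,-5,-3)
replace slot 2: 2·((-20)+(-3)) − (-5) = -41 → (-20,-41,-3)
replace slot 3: 2·((-20)+(-41)) − (-3) = -119 → (-20,-41,-119)
replace slot 1: 2·((-41)+(-119)) − (-20) = -300 → (-300,-41,-119)

-300,-41,-119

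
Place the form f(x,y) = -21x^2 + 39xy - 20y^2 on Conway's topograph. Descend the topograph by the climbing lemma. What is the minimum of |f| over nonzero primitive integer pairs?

translate: b→3 (≡-39 mod 42), so (21,-39,20)→(21,3,2)
flip: (21,3,2)→(2,-3,21)
translate: b→1 (≡-3 mod 4), so (2,-3,21)→(2,1,20)
reduced (well bottom): (2,1,20) with a≤c, −a<b≤a
well minimum |f| = |-2| = 2 (negative-definite)

2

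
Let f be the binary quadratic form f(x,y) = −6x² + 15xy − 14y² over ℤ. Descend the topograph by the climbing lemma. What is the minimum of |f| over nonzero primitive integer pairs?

translate: b→-3 (≡-15 mod 12), so (6,-15,14)→(6,-3,5)
flip: (6,-3,5)→(5,3,6)
reduced (well bottom): (5,3,6) with a≤c, −a<b≤a
well minimum |f| = |-5| = 5 (negative-definite)

5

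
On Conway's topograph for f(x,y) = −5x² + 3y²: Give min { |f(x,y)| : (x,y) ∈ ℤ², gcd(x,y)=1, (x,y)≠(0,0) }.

descent: ρ → (3,6,-2)  [lands on river]
river: ρ → (-2,6,3)
closes: descent 1, river 2
min |a| on river = 2

2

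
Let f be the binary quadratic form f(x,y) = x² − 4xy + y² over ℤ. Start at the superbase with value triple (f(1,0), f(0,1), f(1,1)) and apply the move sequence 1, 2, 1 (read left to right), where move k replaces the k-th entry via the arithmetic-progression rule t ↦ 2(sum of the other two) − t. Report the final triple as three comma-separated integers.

start (1,1,-2) = (f(1,0),f(0,1),f(1,1))
replace slot 1: 2·(1+(-2)) − 1 = -3 → (-3,1,-2)
replace slot 2: 2·((-3)+(-2)) − 1 = -11 → (-3,-11,-2)
replace slot 1: 2·((-11)+(-2)) − (-3) = -23 → (-23,-11,-2)

-23,-11,-2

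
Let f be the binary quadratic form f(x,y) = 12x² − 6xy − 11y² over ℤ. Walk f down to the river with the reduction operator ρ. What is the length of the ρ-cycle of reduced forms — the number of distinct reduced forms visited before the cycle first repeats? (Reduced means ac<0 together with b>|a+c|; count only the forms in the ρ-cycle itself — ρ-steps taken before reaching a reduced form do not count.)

D = 564, ⌊√D⌋ = 23
descent: ρ → (-11,6,12)  [lands on river]
river: ρ → (12,18,-5)
river: ρ → (-5,22,4)
river: ρ → (4,18,-15)
river: ρ → (-15,12,7)
river: ρ → (7,16,-11)
ρ-cycle length = 6 (tail of 1 descent step not counted)

6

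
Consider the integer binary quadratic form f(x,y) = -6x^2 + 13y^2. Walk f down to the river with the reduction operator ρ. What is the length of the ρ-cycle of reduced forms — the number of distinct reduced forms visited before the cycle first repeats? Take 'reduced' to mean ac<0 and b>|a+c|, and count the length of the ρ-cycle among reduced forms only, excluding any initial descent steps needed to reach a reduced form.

D = 312, ⌊√D⌋ = 17
descent: ρ → (13,0,-6)
descent: ρ → (-6,12,7)  [lands on river]
river: ρ → (7,16,-2)
river: ρ → (-2,16,7)
river: ρ → (7,12,-6)
ρ-cycle length = 4 (tail of 2 descent steps not counted)

4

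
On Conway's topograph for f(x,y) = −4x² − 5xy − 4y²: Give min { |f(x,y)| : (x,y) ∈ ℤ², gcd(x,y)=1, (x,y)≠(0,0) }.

translate: b→-3 (≡5 mod 8), so (4,5,4)→(4,-3,3)
flip: (4,-3,3)→(3,3,4)
reduced (well bottom): (3,3,4) with a≤c, −a<b≤a
well minimum |f| = |-3| = 3 (negative-definite)

3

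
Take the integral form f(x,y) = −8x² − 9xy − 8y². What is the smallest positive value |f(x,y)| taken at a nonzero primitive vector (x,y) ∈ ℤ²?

translate: b→-7 (≡9 mod 16), so (8,9,8)→(8,-7,7)
flip: (8,-7,7)→(7,7,8)
reduced (well bottom): (7,7,8) with a≤c, −a<b≤a
well minimum |f| = |-7| = 7 (negative-definite)

7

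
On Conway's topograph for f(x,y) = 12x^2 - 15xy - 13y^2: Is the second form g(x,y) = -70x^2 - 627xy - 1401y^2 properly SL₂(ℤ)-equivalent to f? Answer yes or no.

D₁ = 849, D₂ = 849
river cycle of f (length 34): (-13, 15, 12), (12, 9, -16), (-16, 23, 5), (5, 27, -6), (-6, 21, 17), (17, 13, -10), (-10, 27, 3), (3, 27, -10), (-10, 13, 17), (17, 21, -6), … (24 more)
river cycle of g (length 34): (-13, 15, 12), (12, 9, -16), (-16, 23, 5), (5, 27, -6), (-6, 21, 17), (17, 13, -10), (-10, 27, 3), (3, 27, -10), (-10, 13, 17), (17, 21, -6), … (24 more)
cycles coincide ⇒ equivalent

yes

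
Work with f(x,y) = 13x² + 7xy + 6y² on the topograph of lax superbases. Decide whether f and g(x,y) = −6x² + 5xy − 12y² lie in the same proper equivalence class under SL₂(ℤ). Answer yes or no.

D₁ = -263, D₂ = -263
f: flip: (13,7,6)→(6,-7,13)
f: translate: b→5 (≡-7 mod 12), so (6,-7,13)→(6,5,12)
f: reduced (well bottom): (6,5,12) with a≤c, −a<b≤a
g is negative-definite; reduce −g:
−g: reduced (well bottom): (6,-5,12) with a≤c, −a<b≤a
flip sign back: reduced form of g is (-6,5,-12)
reduced forms (6, 5, 12) vs (-6, 5, -12) ⇒ inequivalent

no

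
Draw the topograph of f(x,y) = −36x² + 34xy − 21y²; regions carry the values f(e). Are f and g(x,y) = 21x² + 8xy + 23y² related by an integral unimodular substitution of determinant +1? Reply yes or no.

D₁ = -1868, D₂ = -1868
f is negative-definite; reduce −f:
−f: flip: (36,-34,21)→(21,34,36)
−f: translate: b→-8 (≡34 mod 42), so (21,34,36)→(21,-8,23)
−f: reduced (well bottom): (21,-8,23) with a≤c, −a<b≤a
flip sign back: reduced form of f is (-21,8,-23)
g: reduced (well bottom): (21,8,23) with a≤c, −a<b≤a
reduced forms (-21, 8, -23) vs (21, 8, 23) ⇒ inequivalent

no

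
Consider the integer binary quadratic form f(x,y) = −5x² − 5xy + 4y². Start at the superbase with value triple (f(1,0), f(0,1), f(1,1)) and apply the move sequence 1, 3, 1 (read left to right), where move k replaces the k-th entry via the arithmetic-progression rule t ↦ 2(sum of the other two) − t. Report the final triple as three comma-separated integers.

start (-5,4,-6) = (f(1,0),f(0,1),f(1,1))
replace slot 1: 2·(4+(-6)) − (-5) = 1 → (1,4,-6)
replace slot 3: 2·(1+4) − (-6) = 16 → (1,4,16)
replace slot 1: 2·(4+16) − 1 = 39 → (39,4,16)

39,4,16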